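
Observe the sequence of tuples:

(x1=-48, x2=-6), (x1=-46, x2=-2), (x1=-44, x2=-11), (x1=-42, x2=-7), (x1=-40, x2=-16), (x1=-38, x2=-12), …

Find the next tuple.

(x1=-36, x2=-21)

X1: +2 each step, so -48, -46, -44, -42, -40, -38 → -36.
X2: alternating steps +4, −9, +4, −9, …, so -6, -2, -11, -7, -16, -12 → -21.
Combining the parts gives (x1=-36, x2=-21).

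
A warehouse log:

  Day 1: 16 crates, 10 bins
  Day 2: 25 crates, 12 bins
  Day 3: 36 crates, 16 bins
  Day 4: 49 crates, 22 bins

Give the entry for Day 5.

64 crates, 30 bins

For the crates, perfect squares: 4², 5², 6², …: 16, 25, 36, 49 → 64.
Bins: 10, 12, 16, 22 → 30 (differences are 2, 4, 6, … (increasing by 2 each time)).
Putting it together: 64 crates, 30 bins.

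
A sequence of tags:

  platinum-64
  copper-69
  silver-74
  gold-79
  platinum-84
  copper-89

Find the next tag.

silver-94

Metal — repeats platinum → copper → silver → gold: platinum, copper, silver, gold, platinum, copper → silver.
Second component goes 64, 69, 74, 79, 84, 89 → 94 (+5 each step).
Combining the parts gives silver-94.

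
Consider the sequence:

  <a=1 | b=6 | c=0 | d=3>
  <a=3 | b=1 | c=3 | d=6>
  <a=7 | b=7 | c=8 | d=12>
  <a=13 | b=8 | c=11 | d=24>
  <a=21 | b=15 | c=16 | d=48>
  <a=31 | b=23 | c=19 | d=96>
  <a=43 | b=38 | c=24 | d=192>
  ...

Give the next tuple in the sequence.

For the a, differences are 2, 4, 6, … (increasing by 2 each time): 1, 3, 7, 13, 21, 31, 43 → 57.
For the b, each term is the sum of the two before it: 6, 1, 7, 8, 15, 23, 38 → 61.
For the c, alternating steps +3, +5, +3, +5, …: 0, 3, 8, 11, 16, 19, 24 → 27.
D: ×2 each step, so 3, 6, 12, 24, 48, 96, 192 → 384.
Putting it together: <a=57 | b=61 | c=27 | d=384>.

<a=57 | b=61 | c=27 | d=384>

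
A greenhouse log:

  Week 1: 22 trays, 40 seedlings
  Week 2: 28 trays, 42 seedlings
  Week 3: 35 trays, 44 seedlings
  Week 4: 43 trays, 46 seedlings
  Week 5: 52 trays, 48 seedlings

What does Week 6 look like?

Trays goes 22, 28, 35, 43, 52 → 62 (differences are 6, 7, 8, … (increasing by 1 each time)).
Seedlings: 40, 42, 44, 46, 48 → 50 (+2 each step).
Combining the parts gives 62 trays, 50 seedlings.

62 trays, 50 seedlings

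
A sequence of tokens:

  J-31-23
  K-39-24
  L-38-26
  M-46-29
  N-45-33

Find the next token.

O-53-38

Letter goes J, K, L, M, N → O (letters move forward 1 place in the alphabet).
Second component goes 31, 39, 38, 46, 45 → 53 (alternating steps +8, −1, +8, −1, …).
Third component: 23, 24, 26, 29, 33 → 38 (differences are 1, 2, 3, … (increasing by 1 each time)).
So the next token is O-53-38.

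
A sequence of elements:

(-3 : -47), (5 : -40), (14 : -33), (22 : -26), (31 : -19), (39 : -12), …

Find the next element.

(48 : -5)

First component: -3, 5, 14, 22, 31, 39 → 48 (alternating steps +8, +9, +8, +9, …).
Second component: +7 each step, so -47, -40, -33, -26, -19, -12 → -5.
Combining the parts gives (48 : -5).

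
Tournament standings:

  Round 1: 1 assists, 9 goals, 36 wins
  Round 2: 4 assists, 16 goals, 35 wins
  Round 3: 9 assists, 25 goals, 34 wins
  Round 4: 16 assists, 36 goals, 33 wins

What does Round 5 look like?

Assists goes 1, 4, 9, 16 → 25 (perfect squares: 1², 2², 3², …).
Goals: 9, 16, 25, 36 → 49 (perfect squares: 3², 4², 5², …).
Wins: −1 each step; 36, 35, 34, 33 → 32.
Putting it together: 25 assists, 49 goals, 32 wins.

25 assists, 49 goals, 32 wins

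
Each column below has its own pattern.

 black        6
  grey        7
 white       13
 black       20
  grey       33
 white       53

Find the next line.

black  86

Shade goes black, grey, white, black, grey, white → black (repeats black → grey → white).
Second component: each term is the sum of the two before it, so 6, 7, 13, 20, 33, 53 → 86.
Combining the parts gives black  86.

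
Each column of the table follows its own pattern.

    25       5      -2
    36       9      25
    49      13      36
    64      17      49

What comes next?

First component: 25, 36, 49, 64 → 81 (perfect squares: 5², 6², 7², …).
Second component — +4 each step: 5, 9, 13, 17 → 21.
Third component: -2, 25, 36, 49 → 64 (always the previous value of the first component).
Combining the parts gives 81  21  64.

81  21  64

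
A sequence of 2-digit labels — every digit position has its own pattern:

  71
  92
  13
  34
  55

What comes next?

76

First digit — +2 each step, mod 10: 7, 9, 1, 3, 5 → 7.
For the second digit, +1 each step, mod 10: 1, 2, 3, 4, 5 → 6.
Putting it together: 76.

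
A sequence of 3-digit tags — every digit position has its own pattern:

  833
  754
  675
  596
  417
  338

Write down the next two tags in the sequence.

259, 170

First digit: 8, 7, 6, 5, 4, 3 → 2 → 1 (−1 each step, mod 10).
Second digit — +2 each step, mod 10: 3, 5, 7, 9, 1, 3 → 5 → 7.
Third digit: 3, 4, 5, 6, 7, 8 → 9 → 0 (+1 each step, mod 10).
So the next two tags are 259 and 170.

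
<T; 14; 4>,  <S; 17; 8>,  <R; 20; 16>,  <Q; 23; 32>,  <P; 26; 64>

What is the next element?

<O; 29; 128>

Letter — letters move back 1 place in the alphabet: T, S, R, Q, P → O.
Second coordinate: +3 each step; 14, 17, 20, 23, 26 → 29.
Third coordinate: ×2 each step, so 4, 8, 16, 32, 64 → 128.
Combining the parts gives <O; 29; 128>.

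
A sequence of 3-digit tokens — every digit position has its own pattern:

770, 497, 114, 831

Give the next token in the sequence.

558

First digit goes 7, 4, 1, 8 → 5 (−3 each step, mod 10).
Second digit — +2 each step, mod 10: 7, 9, 1, 3 → 5.
Third digit goes 0, 7, 4, 1 → 8 (−3 each step, mod 10).
So the next token is 558.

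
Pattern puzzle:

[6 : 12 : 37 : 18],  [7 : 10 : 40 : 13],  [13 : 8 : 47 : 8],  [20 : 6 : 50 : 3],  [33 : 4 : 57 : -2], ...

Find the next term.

[53 : 2 : 60 : -7]

For the first part, each term is the sum of the two before it: 6, 7, 13, 20, 33 → 53.
Second part: −2 each step; 12, 10, 8, 6, 4 → 2.
Third part: alternating steps +3, +7, +3, +7, …; 37, 40, 47, 50, 57 → 60.
For the fourth part, −5 each step: 18, 13, 8, 3, -2 → -7.
Combining the parts gives [53 : 2 : 60 : -7].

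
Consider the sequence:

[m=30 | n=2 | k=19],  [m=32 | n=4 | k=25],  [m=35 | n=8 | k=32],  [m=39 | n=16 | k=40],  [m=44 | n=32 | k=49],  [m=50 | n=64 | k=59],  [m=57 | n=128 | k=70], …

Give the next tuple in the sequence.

M goes 30, 32, 35, 39, 44, 50, 57 → 65 (differences are 2, 3, 4, … (increasing by 1 each time)).
N: ×2 each step, so 2, 4, 8, 16, 32, 64, 128 → 256.
For the k, differences are 6, 7, 8, … (increasing by 1 each time): 19, 25, 32, 40, 49, 59, 70 → 82.
Combining the parts gives [m=65 | n=256 | k=82].

[m=65 | n=256 | k=82]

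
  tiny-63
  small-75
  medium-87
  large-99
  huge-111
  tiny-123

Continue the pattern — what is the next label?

small-135

Size: repeats tiny → small → medium → large → huge; tiny, small, medium, large, huge, tiny → small.
For the second component, +12 each step: 63, 75, 87, 99, 111, 123 → 135.
Putting it together: small-135.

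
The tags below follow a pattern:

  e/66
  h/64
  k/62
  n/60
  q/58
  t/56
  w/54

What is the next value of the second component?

Letter: letters move forward 3 places in the alphabet, so e, h, k, n, q, t, w → z.
Second component goes 66, 64, 62, 60, 58, 56, 54 → 52 (−2 each step).

52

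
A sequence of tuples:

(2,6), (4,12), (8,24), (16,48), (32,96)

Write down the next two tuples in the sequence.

(64,192), (128,384)

First value goes 2, 4, 8, 16, 32 → 64 → 128 (×2 each step).
Second value: always 3 × the first value, so 6, 12, 24, 48, 96 → 192 → 384.
So the next two tuples are (64,192) and (128,384).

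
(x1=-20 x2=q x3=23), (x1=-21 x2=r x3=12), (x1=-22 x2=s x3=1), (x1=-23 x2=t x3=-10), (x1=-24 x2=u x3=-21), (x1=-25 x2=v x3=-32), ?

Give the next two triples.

(x1=-26 x2=w x3=-43), (x1=-27 x2=x x3=-54)

X1: -20, -21, -22, -23, -24, -25 → -26 → -27 (−1 each step).
For the x2, letters move forward 1 place in the alphabet: q, r, s, t, u, v → w → x.
X3 goes 23, 12, 1, -10, -21, -32 → -43 → -54 (−11 each step).
Putting the parts together: (x1=-26 x2=w x3=-43) and then (x1=-27 x2=x x3=-54).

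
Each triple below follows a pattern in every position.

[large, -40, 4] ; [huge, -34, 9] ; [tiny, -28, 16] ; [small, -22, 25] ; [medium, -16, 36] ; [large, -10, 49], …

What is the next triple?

[huge, -4, 64]

Size — repeats large → huge → tiny → small → medium: large, huge, tiny, small, medium, large → huge.
For the second value, +6 each step: -40, -34, -28, -22, -16, -10 → -4.
Third value — perfect squares: 2², 3², 4², …: 4, 9, 16, 25, 36, 49 → 64.
Combining the parts gives [huge, -4, 64].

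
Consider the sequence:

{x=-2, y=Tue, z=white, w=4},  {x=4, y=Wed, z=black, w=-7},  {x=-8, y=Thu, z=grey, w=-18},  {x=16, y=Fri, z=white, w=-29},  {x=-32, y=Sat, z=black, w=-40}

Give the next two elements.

{x=64, y=Sun, z=grey, w=-51}, {x=-128, y=Mon, z=white, w=-62}

For the x, ×(-2) each step: -2, 4, -8, 16, -32 → 64 → -128.
For the y, runs through the weekdays Mon→Sun: Tue, Wed, Thu, Fri, Sat → Sun → Mon.
Z goes white, black, grey, white, black → grey → white (repeats white → black → grey).
For the w, −11 each step: 4, -7, -18, -29, -40 → -51 → -62.
So the next two elements are {x=64, y=Sun, z=grey, w=-51} and {x=-128, y=Mon, z=white, w=-62}.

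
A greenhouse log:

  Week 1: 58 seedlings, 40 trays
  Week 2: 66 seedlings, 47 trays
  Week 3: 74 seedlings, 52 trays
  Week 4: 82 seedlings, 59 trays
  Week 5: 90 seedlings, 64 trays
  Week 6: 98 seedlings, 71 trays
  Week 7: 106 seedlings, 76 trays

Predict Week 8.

114 seedlings, 83 trays

Seedlings goes 58, 66, 74, 82, 90, 98, 106 → 114 (+8 each step).
For the trays, alternating steps +7, +5, +7, +5, …: 40, 47, 52, 59, 64, 71, 76 → 83.
Combining the parts gives 114 seedlings, 83 trays.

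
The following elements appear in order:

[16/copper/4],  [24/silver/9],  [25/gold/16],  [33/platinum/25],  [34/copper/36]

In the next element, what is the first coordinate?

First coordinate: alternating steps +8, +1, +8, +1, …, so 16, 24, 25, 33, 34 → 42.

42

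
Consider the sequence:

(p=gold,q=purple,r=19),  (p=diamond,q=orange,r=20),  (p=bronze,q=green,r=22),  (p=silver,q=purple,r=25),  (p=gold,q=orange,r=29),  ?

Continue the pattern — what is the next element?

(p=diamond,q=green,r=34)

P — repeats gold → diamond → bronze → silver: gold, diamond, bronze, silver, gold → diamond.
Q: repeats purple → orange → green, so purple, orange, green, purple, orange → green.
R: differences are 1, 2, 3, … (increasing by 1 each time); 19, 20, 22, 25, 29 → 34.
So the next element is (p=diamond,q=green,r=34).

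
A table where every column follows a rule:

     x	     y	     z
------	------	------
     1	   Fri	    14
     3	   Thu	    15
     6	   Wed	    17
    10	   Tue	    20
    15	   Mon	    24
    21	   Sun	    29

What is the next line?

Column x goes 1, 3, 6, 10, 15, 21 → 28 (differences are 2, 3, 4, … (increasing by 1 each time)).
Column y: runs backward through the weekdays Mon→Sun, so Fri, Thu, Wed, Tue, Mon, Sun → Sat.
Column z — differences are 1, 2, 3, … (increasing by 1 each time): 14, 15, 17, 20, 24, 29 → 35.
Combining the parts gives 28  Sat  35.

28  Sat  35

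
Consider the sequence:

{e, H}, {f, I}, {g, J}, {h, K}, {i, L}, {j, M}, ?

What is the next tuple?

{k, N}

For the first letter, letters move forward 1 place in the alphabet: e, f, g, h, i, j → k.
For the second letter, letters move forward 1 place in the alphabet: H, I, J, K, L, M → N.
Putting it together: {k, N}.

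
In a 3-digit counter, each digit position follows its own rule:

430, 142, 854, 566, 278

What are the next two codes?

First digit: −3 each step, mod 10, so 4, 1, 8, 5, 2 → 9 → 6.
Second digit: +1 each step, mod 10; 3, 4, 5, 6, 7 → 8 → 9.
Third digit: +2 each step, mod 10, so 0, 2, 4, 6, 8 → 0 → 2.
So the next two codes are 980 and 692.

980 then 692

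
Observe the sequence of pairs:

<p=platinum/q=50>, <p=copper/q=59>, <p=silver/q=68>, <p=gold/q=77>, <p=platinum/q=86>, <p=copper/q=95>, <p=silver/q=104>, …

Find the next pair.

P — repeats platinum → copper → silver → gold: platinum, copper, silver, gold, platinum, copper, silver → gold.
Q — +9 each step: 50, 59, 68, 77, 86, 95, 104 → 113.
Combining the parts gives <p=gold/q=113>.

<p=gold/q=113>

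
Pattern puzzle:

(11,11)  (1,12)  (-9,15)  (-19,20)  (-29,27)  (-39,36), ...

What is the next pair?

First component — −10 each step: 11, 1, -9, -19, -29, -39 → -49.
Second component: 11, 12, 15, 20, 27, 36 → 47 (differences are 1, 3, 5, … (increasing by 2 each time)).
Combining the parts gives (-49,47).

(-49,47)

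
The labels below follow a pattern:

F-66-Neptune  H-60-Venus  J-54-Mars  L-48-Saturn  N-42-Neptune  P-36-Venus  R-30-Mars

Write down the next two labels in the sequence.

T-24-Saturn, V-18-Neptune

For the letter, letters move forward 2 places in the alphabet: F, H, J, L, N, P, R → T → V.
Second component: 66, 60, 54, 48, 42, 36, 30 → 24 → 18 (−6 each step).
Planet: Neptune, Venus, Mars, Saturn, Neptune, Venus, Mars → Saturn → Neptune (repeats Neptune → Venus → Mars → Saturn).
Putting the parts together: T-24-Saturn and then V-18-Neptune.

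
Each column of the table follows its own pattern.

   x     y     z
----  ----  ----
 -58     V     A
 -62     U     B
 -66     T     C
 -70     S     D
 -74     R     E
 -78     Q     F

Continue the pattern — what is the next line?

-82  P  G

For the column x, −4 each step: -58, -62, -66, -70, -74, -78 → -82.
Column y: letters move back 1 place in the alphabet; V, U, T, S, R, Q → P.
For the column z, letters move forward 1 place in the alphabet: A, B, C, D, E, F → G.
Putting it together: -82  P  G.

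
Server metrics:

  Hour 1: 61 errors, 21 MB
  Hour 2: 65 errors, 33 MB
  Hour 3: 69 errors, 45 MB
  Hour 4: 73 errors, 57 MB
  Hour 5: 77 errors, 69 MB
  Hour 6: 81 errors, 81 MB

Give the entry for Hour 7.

For the errors, +4 each step: 61, 65, 69, 73, 77, 81 → 85.
MB goes 21, 33, 45, 57, 69, 81 → 93 (+12 each step).
So the next record is 85 errors, 93 MB.

85 errors, 93 MB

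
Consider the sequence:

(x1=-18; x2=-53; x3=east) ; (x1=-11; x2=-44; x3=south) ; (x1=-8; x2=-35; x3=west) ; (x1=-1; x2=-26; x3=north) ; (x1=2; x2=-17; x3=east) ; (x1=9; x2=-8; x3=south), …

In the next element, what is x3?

X1: alternating steps +7, +3, +7, +3, …; -18, -11, -8, -1, 2, 9 → 12.
X2: +9 each step, so -53, -44, -35, -26, -17, -8 → 1.
X3 goes east, south, west, north, east, south → west (repeats east → south → west → north).

west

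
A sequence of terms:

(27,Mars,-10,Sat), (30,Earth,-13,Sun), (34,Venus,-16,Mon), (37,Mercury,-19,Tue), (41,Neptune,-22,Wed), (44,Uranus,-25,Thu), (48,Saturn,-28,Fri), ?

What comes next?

(51,Jupiter,-31,Sat)

First value: 27, 30, 34, 37, 41, 44, 48 → 51 (alternating steps +3, +4, +3, +4, …).
Planet goes Mars, Earth, Venus, Mercury, Neptune, Uranus, Saturn → Jupiter (runs backward through the planets Mercury→Neptune).
Third value: −3 each step, so -10, -13, -16, -19, -22, -25, -28 → -31.
Day: Sat, Sun, Mon, Tue, Wed, Thu, Fri → Sat (runs through the weekdays Mon→Sun).
So the next term is (51,Jupiter,-31,Sat).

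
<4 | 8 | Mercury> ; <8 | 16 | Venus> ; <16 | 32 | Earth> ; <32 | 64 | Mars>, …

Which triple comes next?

First entry: ×2 each step; 4, 8, 16, 32 → 64.
Second entry: always 2 × the first entry; 8, 16, 32, 64 → 128.
Planet: runs through the planets Mercury→Neptune, so Mercury, Venus, Earth, Mars → Jupiter.
So the next triple is <64 | 128 | Jupiter>.

<64 | 128 | Jupiter>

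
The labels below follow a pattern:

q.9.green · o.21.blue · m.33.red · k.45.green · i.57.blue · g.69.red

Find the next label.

e.81.green

Letter: letters move back 2 places in the alphabet; q, o, m, k, i, g → e.
Second component goes 9, 21, 33, 45, 57, 69 → 81 (+12 each step).
Colour — repeats green → blue → red: green, blue, red, green, blue, red → green.
Putting it together: e.81.green.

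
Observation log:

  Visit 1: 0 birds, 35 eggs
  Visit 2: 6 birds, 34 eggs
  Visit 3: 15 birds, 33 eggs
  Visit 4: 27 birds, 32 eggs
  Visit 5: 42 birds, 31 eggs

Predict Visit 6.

60 birds, 30 eggs

Birds: differences are 6, 9, 12, … (increasing by 3 each time), so 0, 6, 15, 27, 42 → 60.
For the eggs, −1 each step: 35, 34, 33, 32, 31 → 30.
Combining the parts gives 60 birds, 30 eggs.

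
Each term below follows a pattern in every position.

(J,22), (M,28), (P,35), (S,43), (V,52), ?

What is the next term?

(Y,62)

For the letter, letters move forward 3 places in the alphabet: J, M, P, S, V → Y.
For the second entry, differences are 6, 7, 8, … (increasing by 1 each time): 22, 28, 35, 43, 52 → 62.
Putting it together: (Y,62).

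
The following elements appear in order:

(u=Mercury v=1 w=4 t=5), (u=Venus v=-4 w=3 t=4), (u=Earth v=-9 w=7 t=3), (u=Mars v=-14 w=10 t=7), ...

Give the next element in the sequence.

(u=Jupiter v=-19 w=17 t=10)

U: runs through the planets Mercury→Neptune, so Mercury, Venus, Earth, Mars → Jupiter.
V: −5 each step, so 1, -4, -9, -14 → -19.
W goes 4, 3, 7, 10 → 17 (each term is the sum of the two before it).
T: always the previous value of the w, so 5, 4, 3, 7 → 10.
So the next element is (u=Jupiter v=-19 w=17 t=10).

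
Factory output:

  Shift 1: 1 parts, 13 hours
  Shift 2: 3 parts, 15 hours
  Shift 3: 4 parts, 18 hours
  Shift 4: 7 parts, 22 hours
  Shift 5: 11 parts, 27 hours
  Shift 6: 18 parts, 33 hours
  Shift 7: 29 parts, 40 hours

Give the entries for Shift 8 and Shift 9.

Parts goes 1, 3, 4, 7, 11, 18, 29 → 47 → 76 (each term is the sum of the two before it).
Hours goes 13, 15, 18, 22, 27, 33, 40 → 48 → 57 (differences are 2, 3, 4, … (increasing by 1 each time)).
So the next two rows are 47 parts, 48 hours and 76 parts, 57 hours.

47 parts, 48 hours; 76 parts, 57 hours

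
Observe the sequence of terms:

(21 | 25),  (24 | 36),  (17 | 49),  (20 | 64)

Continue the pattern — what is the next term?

First slot: alternating steps +3, −7, +3, −7, …; 21, 24, 17, 20 → 13.
Second slot — perfect squares: 5², 6², 7², …: 25, 36, 49, 64 → 81.
Putting it together: (13 | 81).

(13 | 81)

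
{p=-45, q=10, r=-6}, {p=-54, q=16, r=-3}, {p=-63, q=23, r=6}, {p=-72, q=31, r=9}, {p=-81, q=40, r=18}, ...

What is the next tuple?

P goes -45, -54, -63, -72, -81 → -90 (−9 each step).
Q: differences are 6, 7, 8, … (increasing by 1 each time); 10, 16, 23, 31, 40 → 50.
R: alternating steps +3, +9, +3, +9, …; -6, -3, 6, 9, 18 → 21.
Combining the parts gives {p=-90, q=50, r=21}.

{p=-90, q=50, r=21}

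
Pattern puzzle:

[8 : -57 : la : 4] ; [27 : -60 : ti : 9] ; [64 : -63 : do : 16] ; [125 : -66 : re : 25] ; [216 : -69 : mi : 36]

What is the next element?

[343 : -72 : fa : 49]

For the first part, perfect cubes: 2³, 3³, 4³, …: 8, 27, 64, 125, 216 → 343.
Second part — −3 each step: -57, -60, -63, -66, -69 → -72.
Note: la, ti, do, re, mi → fa (runs through the solfège scale do→ti).
Fourth part — perfect squares: 2², 3², 4², …: 4, 9, 16, 25, 36 → 49.
Combining the parts gives [343 : -72 : fa : 49].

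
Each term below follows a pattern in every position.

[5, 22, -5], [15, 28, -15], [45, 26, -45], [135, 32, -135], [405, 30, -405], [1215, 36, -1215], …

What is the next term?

[3645, 34, -3645]

For the first value, ×3 each step: 5, 15, 45, 135, 405, 1215 → 3645.
Second value: alternating steps +6, −2, +6, −2, …, so 22, 28, 26, 32, 30, 36 → 34.
Third value goes -5, -15, -45, -135, -405, -1215 → -3645 (always the negative of the first value).
Putting it together: [3645, 34, -3645].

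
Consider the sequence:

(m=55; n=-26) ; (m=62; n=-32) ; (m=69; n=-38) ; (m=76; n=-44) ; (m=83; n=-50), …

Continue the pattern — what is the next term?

M: +7 each step; 55, 62, 69, 76, 83 → 90.
N: −6 each step, so -26, -32, -38, -44, -50 → -56.
So the next term is (m=90; n=-56).

(m=90; n=-56)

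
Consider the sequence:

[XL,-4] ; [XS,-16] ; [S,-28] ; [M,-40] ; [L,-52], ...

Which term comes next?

Size: XL, XS, S, M, L → XL (runs through clothing sizes XS→XL).
Second value — −12 each step: -4, -16, -28, -40, -52 → -64.
Combining the parts gives [XL,-64].

[XL,-64]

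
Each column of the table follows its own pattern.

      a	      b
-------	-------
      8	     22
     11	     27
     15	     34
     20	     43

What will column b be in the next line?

54

Column a: 8, 11, 15, 20 → 26 (differences are 3, 4, 5, … (increasing by 1 each time)).
Column b: differences are 5, 7, 9, … (increasing by 2 each time), so 22, 27, 34, 43 → 54.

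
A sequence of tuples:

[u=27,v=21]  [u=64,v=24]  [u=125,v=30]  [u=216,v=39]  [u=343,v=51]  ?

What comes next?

U: perfect cubes: 3³, 4³, 5³, …; 27, 64, 125, 216, 343 → 512.
V: differences are 3, 6, 9, … (increasing by 3 each time); 21, 24, 30, 39, 51 → 66.
So the next tuple is [u=512,v=66].

[u=512,v=66]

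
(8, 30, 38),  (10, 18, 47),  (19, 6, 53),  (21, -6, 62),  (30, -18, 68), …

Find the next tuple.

(32, -30, 77)

First slot: alternating steps +2, +9, +2, +9, …, so 8, 10, 19, 21, 30 → 32.
Second slot: 30, 18, 6, -6, -18 → -30 (−12 each step).
Third slot: alternating steps +9, +6, +9, +6, …, so 38, 47, 53, 62, 68 → 77.
Putting it together: (32, -30, 77).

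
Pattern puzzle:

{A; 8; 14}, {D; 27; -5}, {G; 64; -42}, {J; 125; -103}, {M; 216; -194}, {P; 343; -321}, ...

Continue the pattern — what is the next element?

Letter: letters move forward 3 places in the alphabet, so A, D, G, J, M, P → S.
Second component — perfect cubes: 2³, 3³, 4³, …: 8, 27, 64, 125, 216, 343 → 512.
Third component goes 14, -5, -42, -103, -194, -321 → -490 (together with the second component always sums to 22).
Putting it together: {S; 512; -490}.

{S; 512; -490}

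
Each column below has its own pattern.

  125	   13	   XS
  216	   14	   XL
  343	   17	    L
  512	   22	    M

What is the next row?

First component goes 125, 216, 343, 512 → 729 (perfect cubes: 5³, 6³, 7³, …).
Second component: differences are 1, 3, 5, … (increasing by 2 each time); 13, 14, 17, 22 → 29.
Size — runs backward through clothing sizes XS→XL: XS, XL, L, M → S.
Combining the parts gives 729  29  S.

729  29  S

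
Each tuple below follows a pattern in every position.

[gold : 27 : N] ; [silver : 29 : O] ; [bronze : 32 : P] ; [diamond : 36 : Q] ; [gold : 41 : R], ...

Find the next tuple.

Rank: gold, silver, bronze, diamond, gold → silver (repeats gold → silver → bronze → diamond).
Second entry: differences are 2, 3, 4, … (increasing by 1 each time), so 27, 29, 32, 36, 41 → 47.
Letter — letters move forward 1 place in the alphabet: N, O, P, Q, R → S.
Putting it together: [silver : 47 : S].

[silver : 47 : S]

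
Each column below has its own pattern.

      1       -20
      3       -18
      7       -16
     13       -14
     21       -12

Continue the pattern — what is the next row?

First component: differences are 2, 4, 6, … (increasing by 2 each time); 1, 3, 7, 13, 21 → 31.
Second component: +2 each step, so -20, -18, -16, -14, -12 → -10.
Putting it together: 31  -10.

31  -10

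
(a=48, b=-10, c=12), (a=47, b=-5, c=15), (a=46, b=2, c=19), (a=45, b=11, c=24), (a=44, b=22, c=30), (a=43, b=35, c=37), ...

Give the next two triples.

A: −1 each step, so 48, 47, 46, 45, 44, 43 → 42 → 41.
B — differences are 5, 7, 9, … (increasing by 2 each time): -10, -5, 2, 11, 22, 35 → 50 → 67.
C goes 12, 15, 19, 24, 30, 37 → 45 → 54 (differences are 3, 4, 5, … (increasing by 1 each time)).
So the next two triples are (a=42, b=50, c=45) and (a=41, b=67, c=54).

(a=42, b=50, c=45), (a=41, b=67, c=54)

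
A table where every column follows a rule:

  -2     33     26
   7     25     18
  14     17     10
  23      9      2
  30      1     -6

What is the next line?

First component — alternating steps +9, +7, +9, +7, …: -2, 7, 14, 23, 30 → 39.
Second component: −8 each step, so 33, 25, 17, 9, 1 → -7.
For the third component, always 7 less than the second component: 26, 18, 10, 2, -6 → -14.
Combining the parts gives 39  -7  -14.

39  -7  -14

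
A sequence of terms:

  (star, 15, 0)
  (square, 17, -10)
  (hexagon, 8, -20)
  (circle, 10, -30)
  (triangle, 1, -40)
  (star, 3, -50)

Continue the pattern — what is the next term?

(square, -6, -60)

Shape: repeats star → square → hexagon → circle → triangle, so star, square, hexagon, circle, triangle, star → square.
Second entry: 15, 17, 8, 10, 1, 3 → -6 (alternating steps +2, −9, +2, −9, …).
For the third entry, −10 each step: 0, -10, -20, -30, -40, -50 → -60.
So the next term is (square, -6, -60).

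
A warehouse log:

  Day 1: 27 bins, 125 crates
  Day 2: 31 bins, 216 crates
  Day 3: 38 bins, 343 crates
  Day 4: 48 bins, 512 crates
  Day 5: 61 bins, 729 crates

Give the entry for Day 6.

77 bins, 1000 crates

Bins — differences are 4, 7, 10, … (increasing by 3 each time): 27, 31, 38, 48, 61 → 77.
Crates goes 125, 216, 343, 512, 729 → 1000 (perfect cubes: 5³, 6³, 7³, …).
Combining the parts gives 77 bins, 1000 crates.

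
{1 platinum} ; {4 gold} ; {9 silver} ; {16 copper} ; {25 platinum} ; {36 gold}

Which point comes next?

{49 silver}

First slot — perfect squares: 1², 2², 3², …: 1, 4, 9, 16, 25, 36 → 49.
Metal goes platinum, gold, silver, copper, platinum, gold → silver (repeats platinum → gold → silver → copper).
So the next point is {49 silver}.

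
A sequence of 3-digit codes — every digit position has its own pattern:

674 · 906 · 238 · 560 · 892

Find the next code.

124

First digit — +3 each step, mod 10: 6, 9, 2, 5, 8 → 1.
Second digit — +3 each step, mod 10: 7, 0, 3, 6, 9 → 2.
Third digit: +2 each step, mod 10, so 4, 6, 8, 0, 2 → 4.
Combining the parts gives 124.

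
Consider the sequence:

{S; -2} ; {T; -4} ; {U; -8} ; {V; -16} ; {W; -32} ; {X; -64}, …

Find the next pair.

Letter — letters move forward 1 place in the alphabet: S, T, U, V, W, X → Y.
Second component: ×2 each step, so -2, -4, -8, -16, -32, -64 → -128.
So the next pair is {Y; -128}.

{Y; -128}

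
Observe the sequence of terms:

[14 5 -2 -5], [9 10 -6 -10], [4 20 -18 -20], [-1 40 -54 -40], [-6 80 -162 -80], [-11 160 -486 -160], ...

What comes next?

[-16 320 -1458 -320]

First slot: 14, 9, 4, -1, -6, -11 → -16 (−5 each step).
For the second slot, ×2 each step: 5, 10, 20, 40, 80, 160 → 320.
Third slot: ×3 each step, so -2, -6, -18, -54, -162, -486 → -1458.
Fourth slot goes -5, -10, -20, -40, -80, -160 → -320 (always the negative of the second slot).
Combining the parts gives [-16 320 -1458 -320].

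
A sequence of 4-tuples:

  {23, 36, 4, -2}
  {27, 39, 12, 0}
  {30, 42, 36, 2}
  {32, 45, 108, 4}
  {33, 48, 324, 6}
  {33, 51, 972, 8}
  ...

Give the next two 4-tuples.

First value — differences are 4, 3, 2, … (decreasing by 1 each time): 23, 27, 30, 32, 33, 33 → 32 → 30.
Second value — +3 each step: 36, 39, 42, 45, 48, 51 → 54 → 57.
Third value — ×3 each step: 4, 12, 36, 108, 324, 972 → 2916 → 8748.
Fourth value: -2, 0, 2, 4, 6, 8 → 10 → 12 (+2 each step).
So the next two 4-tuples are {32, 54, 2916, 10} and {30, 57, 8748, 12}.

{32, 54, 2916, 10}, {30, 57, 8748, 12}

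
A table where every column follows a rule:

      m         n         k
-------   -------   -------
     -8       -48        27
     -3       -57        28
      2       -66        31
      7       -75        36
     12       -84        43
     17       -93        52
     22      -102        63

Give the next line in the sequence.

27  -111  76

Column m goes -8, -3, 2, 7, 12, 17, 22 → 27 (+5 each step).
Column n: −9 each step, so -48, -57, -66, -75, -84, -93, -102 → -111.
Column k goes 27, 28, 31, 36, 43, 52, 63 → 76 (differences are 1, 3, 5, … (increasing by 2 each time)).
Combining the parts gives 27  -111  76.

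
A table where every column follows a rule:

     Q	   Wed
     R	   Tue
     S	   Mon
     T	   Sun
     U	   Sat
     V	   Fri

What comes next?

W  Thu

Letter: Q, R, S, T, U, V → W (letters move forward 1 place in the alphabet).
Day: runs backward through the weekdays Mon→Sun; Wed, Tue, Mon, Sun, Sat, Fri → Thu.
So the next row is W  Thu.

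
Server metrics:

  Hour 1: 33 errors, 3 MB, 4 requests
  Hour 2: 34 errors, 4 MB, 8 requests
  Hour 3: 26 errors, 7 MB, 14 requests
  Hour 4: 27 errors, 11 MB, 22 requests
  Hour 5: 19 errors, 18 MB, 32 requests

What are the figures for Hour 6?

20 errors, 29 MB, 44 requests

Errors goes 33, 34, 26, 27, 19 → 20 (alternating steps +1, −8, +1, −8, …).
MB — each term is the sum of the two before it: 3, 4, 7, 11, 18 → 29.
For the requests, differences are 4, 6, 8, … (increasing by 2 each time): 4, 8, 14, 22, 32 → 44.
Combining the parts gives 20 errors, 29 MB, 44 requests.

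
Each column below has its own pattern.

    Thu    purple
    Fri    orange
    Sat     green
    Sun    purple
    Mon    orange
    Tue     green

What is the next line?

For the day, runs through the weekdays Mon→Sun: Thu, Fri, Sat, Sun, Mon, Tue → Wed.
Colour: repeats purple → orange → green, so purple, orange, green, purple, orange, green → purple.
Putting it together: Wed  purple.

Wed  purple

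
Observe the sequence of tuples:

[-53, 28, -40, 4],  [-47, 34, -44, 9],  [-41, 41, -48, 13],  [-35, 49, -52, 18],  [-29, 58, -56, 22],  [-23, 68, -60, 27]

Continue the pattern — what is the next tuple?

[-17, 79, -64, 31]

First part: -53, -47, -41, -35, -29, -23 → -17 (+6 each step).
Second part: 28, 34, 41, 49, 58, 68 → 79 (differences are 6, 7, 8, … (increasing by 1 each time)).
Third part: -40, -44, -48, -52, -56, -60 → -64 (−4 each step).
Fourth part: alternating steps +5, +4, +5, +4, …, so 4, 9, 13, 18, 22, 27 → 31.
Putting it together: [-17, 79, -64, 31].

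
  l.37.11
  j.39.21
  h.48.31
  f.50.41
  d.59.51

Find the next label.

Letter: letters move back 2 places in the alphabet; l, j, h, f, d → b.
Second component: alternating steps +2, +9, +2, +9, …; 37, 39, 48, 50, 59 → 61.
Third component: 11, 21, 31, 41, 51 → 61 (+10 each step).
So the next label is b.61.61.

b.61.61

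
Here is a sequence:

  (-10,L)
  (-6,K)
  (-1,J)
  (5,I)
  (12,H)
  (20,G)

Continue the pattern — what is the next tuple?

(29,F)

First coordinate: differences are 4, 5, 6, … (increasing by 1 each time); -10, -6, -1, 5, 12, 20 → 29.
Letter: letters move back 1 place in the alphabet, so L, K, J, I, H, G → F.
Combining the parts gives (29,F).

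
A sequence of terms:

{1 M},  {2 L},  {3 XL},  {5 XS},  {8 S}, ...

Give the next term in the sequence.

First part: each term is the sum of the two before it, so 1, 2, 3, 5, 8 → 13.
For the size, runs through clothing sizes XS→XL: M, L, XL, XS, S → M.
Putting it together: {13 M}.

{13 M}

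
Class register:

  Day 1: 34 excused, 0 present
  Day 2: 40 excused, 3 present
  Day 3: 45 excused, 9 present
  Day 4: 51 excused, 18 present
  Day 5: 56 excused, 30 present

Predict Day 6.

Excused: alternating steps +6, +5, +6, +5, …, so 34, 40, 45, 51, 56 → 62.
Present: differences are 3, 6, 9, … (increasing by 3 each time); 0, 3, 9, 18, 30 → 45.
Putting it together: 62 excused, 45 present.

62 excused, 45 present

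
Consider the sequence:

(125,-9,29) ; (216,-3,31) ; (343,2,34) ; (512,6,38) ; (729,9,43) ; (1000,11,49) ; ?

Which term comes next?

(1331,12,56)

For the first coordinate, perfect cubes: 5³, 6³, 7³, …: 125, 216, 343, 512, 729, 1000 → 1331.
Second coordinate — differences are 6, 5, 4, … (decreasing by 1 each time): -9, -3, 2, 6, 9, 11 → 12.
Third coordinate: differences are 2, 3, 4, … (increasing by 1 each time), so 29, 31, 34, 38, 43, 49 → 56.
So the next term is (1331,12,56).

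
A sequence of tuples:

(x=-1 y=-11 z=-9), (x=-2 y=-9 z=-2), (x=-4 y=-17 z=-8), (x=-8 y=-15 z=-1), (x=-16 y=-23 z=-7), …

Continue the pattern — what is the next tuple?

(x=-32 y=-21 z=0)

X: ×2 each step; -1, -2, -4, -8, -16 → -32.
Y: -11, -9, -17, -15, -23 → -21 (alternating steps +2, −8, +2, −8, …).
Z: alternating steps +7, −6, +7, −6, …; -9, -2, -8, -1, -7 → 0.
Putting it together: (x=-32 y=-21 z=0).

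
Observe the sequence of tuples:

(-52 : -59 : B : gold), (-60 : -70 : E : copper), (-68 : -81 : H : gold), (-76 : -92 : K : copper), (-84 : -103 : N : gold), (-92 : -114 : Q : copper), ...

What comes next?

(-100 : -125 : T : gold)

First value: -52, -60, -68, -76, -84, -92 → -100 (−8 each step).
Second value: -59, -70, -81, -92, -103, -114 → -125 (−11 each step).
Letter: B, E, H, K, N, Q → T (letters move forward 3 places in the alphabet).
For the metal, alternates gold ↔ copper: gold, copper, gold, copper, gold, copper → gold.
Combining the parts gives (-100 : -125 : T : gold).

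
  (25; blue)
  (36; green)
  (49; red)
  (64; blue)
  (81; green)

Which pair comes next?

First slot — perfect squares: 5², 6², 7², …: 25, 36, 49, 64, 81 → 100.
Colour: blue, green, red, blue, green → red (repeats blue → green → red).
So the next pair is (100; red).

(100; red)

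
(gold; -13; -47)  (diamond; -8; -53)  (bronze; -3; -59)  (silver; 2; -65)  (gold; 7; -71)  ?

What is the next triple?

Rank: repeats gold → diamond → bronze → silver; gold, diamond, bronze, silver, gold → diamond.
Second value: +5 each step; -13, -8, -3, 2, 7 → 12.
Third value — −6 each step: -47, -53, -59, -65, -71 → -77.
Combining the parts gives (diamond; 12; -77).

(diamond; 12; -77)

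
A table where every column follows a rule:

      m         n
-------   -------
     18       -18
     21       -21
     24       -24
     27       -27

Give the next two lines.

30  -30; 33  -33

Column m: +3 each step; 18, 21, 24, 27 → 30 → 33.
Column n: -18, -21, -24, -27 → -30 → -33 (always the negative of the column m).
So the next two lines are 30  -30 and 33  -33.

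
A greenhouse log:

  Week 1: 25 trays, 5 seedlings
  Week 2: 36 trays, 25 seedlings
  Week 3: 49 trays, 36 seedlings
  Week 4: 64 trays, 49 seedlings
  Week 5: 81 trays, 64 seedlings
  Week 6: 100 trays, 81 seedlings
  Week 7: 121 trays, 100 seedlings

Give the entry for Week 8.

144 trays, 121 seedlings

Trays: perfect squares: 5², 6², 7², …, so 25, 36, 49, 64, 81, 100, 121 → 144.
For the seedlings, always the previous value of the trays: 5, 25, 36, 49, 64, 81, 100 → 121.
So the next record is 144 trays, 121 seedlings.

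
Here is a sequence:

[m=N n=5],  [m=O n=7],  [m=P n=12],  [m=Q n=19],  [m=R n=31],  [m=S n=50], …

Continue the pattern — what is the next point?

[m=T n=81]

M: letters move forward 1 place in the alphabet, so N, O, P, Q, R, S → T.
N: each term is the sum of the two before it, so 5, 7, 12, 19, 31, 50 → 81.
Putting it together: [m=T n=81].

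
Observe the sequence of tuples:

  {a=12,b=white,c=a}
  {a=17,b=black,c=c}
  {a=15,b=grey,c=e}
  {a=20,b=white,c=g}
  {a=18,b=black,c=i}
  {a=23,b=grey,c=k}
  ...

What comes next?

{a=21,b=white,c=m}

A goes 12, 17, 15, 20, 18, 23 → 21 (alternating steps +5, −2, +5, −2, …).
B: white, black, grey, white, black, grey → white (repeats white → black → grey).
C: letters move forward 2 places in the alphabet, so a, c, e, g, i, k → m.
Putting it together: {a=21,b=white,c=m}.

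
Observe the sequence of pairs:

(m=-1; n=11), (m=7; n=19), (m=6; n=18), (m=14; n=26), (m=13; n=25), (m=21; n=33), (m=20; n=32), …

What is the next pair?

M: alternating steps +8, −1, +8, −1, …; -1, 7, 6, 14, 13, 21, 20 → 28.
N: always 12 more than the m, so 11, 19, 18, 26, 25, 33, 32 → 40.
Putting it together: (m=28; n=40).

(m=28; n=40)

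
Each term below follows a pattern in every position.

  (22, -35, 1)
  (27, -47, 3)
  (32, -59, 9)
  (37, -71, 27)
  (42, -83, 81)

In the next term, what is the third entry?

243

Third entry: ×3 each step, so 1, 3, 9, 27, 81 → 243.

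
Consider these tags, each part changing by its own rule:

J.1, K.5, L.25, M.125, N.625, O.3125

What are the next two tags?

P.15625, Q.78125

Letter: J, K, L, M, N, O → P → Q (letters move forward 1 place in the alphabet).
Second component goes 1, 5, 25, 125, 625, 3125 → 15625 → 78125 (×5 each step).
So the next two tags are P.15625 and Q.78125.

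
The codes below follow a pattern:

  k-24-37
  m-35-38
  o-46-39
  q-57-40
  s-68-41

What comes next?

u-79-42

Letter goes k, m, o, q, s → u (letters move forward 2 places in the alphabet).
Second component goes 24, 35, 46, 57, 68 → 79 (+11 each step).
Third component: 37, 38, 39, 40, 41 → 42 (+1 each step).
So the next code is u-79-42.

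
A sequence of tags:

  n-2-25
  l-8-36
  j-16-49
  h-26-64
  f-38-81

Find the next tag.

Letter: letters move back 2 places in the alphabet, so n, l, j, h, f → d.
Second component goes 2, 8, 16, 26, 38 → 52 (differences are 6, 8, 10, … (increasing by 2 each time)).
Third component: perfect squares: 5², 6², 7², …, so 25, 36, 49, 64, 81 → 100.
Putting it together: d-52-100.

d-52-100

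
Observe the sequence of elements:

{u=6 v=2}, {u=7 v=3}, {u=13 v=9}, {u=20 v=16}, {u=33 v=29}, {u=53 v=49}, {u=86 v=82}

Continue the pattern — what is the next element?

U: 6, 7, 13, 20, 33, 53, 86 → 139 (each term is the sum of the two before it).
V: always 4 less than the u; 2, 3, 9, 16, 29, 49, 82 → 135.
Combining the parts gives {u=139 v=135}.

{u=139 v=135}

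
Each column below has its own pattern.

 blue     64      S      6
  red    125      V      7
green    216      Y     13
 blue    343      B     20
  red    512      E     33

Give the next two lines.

green  729  H  53; blue  1000  K  86

Colour — repeats blue → red → green: blue, red, green, blue, red → green → blue.
Second component: 64, 125, 216, 343, 512 → 729 → 1000 (perfect cubes: 4³, 5³, 6³, …).
Letter: S, V, Y, B, E → H → K (letters move forward 3 places in the alphabet, wrapping Z→A).
Fourth component: 6, 7, 13, 20, 33 → 53 → 86 (each term is the sum of the two before it).
So the next two lines are green  729  H  53 and blue  1000  K  86.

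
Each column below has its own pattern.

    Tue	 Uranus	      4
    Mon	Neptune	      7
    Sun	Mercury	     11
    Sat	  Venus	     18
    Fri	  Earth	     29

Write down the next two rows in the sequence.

Day: runs backward through the weekdays Mon→Sun, so Tue, Mon, Sun, Sat, Fri → Thu → Wed.
For the planet, runs through the planets Mercury→Neptune: Uranus, Neptune, Mercury, Venus, Earth → Mars → Jupiter.
Third component: each term is the sum of the two before it; 4, 7, 11, 18, 29 → 47 → 76.
Putting the parts together: Thu  Mars  47 and then Wed  Jupiter  76.

Thu  Mars  47; Wed  Jupiter  76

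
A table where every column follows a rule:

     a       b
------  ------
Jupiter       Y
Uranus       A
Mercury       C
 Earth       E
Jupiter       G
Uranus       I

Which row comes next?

Column a: Jupiter, Uranus, Mercury, Earth, Jupiter, Uranus → Mercury (repeats Jupiter → Uranus → Mercury → Earth).
Column b: Y, A, C, E, G, I → K (letters move forward 2 places in the alphabet, wrapping Z→A).
Putting it together: Mercury  K.

Mercury  K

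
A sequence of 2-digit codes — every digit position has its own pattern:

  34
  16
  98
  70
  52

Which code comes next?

First digit — −2 each step, mod 10: 3, 1, 9, 7, 5 → 3.
Second digit: +2 each step, mod 10; 4, 6, 8, 0, 2 → 4.
Combining the parts gives 34.

34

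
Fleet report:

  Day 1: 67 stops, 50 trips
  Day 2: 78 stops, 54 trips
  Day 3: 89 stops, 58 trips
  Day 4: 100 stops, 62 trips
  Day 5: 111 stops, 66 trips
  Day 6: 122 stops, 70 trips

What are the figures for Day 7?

For the stops, +11 each step: 67, 78, 89, 100, 111, 122 → 133.
Trips — +4 each step: 50, 54, 58, 62, 66, 70 → 74.
Combining the parts gives 133 stops, 74 trips.

133 stops, 74 trips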